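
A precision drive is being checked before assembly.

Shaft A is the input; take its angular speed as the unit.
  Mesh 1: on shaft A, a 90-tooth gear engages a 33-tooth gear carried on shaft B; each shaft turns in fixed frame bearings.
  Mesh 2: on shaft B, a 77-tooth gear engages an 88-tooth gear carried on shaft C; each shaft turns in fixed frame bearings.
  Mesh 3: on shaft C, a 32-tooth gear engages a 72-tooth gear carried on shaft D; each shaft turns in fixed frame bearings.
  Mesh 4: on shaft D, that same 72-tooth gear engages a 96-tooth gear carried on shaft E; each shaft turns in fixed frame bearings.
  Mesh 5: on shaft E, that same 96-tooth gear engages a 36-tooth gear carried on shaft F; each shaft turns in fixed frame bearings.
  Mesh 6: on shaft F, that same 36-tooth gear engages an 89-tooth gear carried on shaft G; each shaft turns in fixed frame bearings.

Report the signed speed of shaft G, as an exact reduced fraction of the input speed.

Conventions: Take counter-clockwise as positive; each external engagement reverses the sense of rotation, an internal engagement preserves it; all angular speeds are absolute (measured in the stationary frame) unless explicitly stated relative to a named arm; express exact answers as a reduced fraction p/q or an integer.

840/979

6-mesh fixed-axis compound train (all bearings frame-fixed)
mesh 1 [90T→33T]: |ω|/ω_in = 1×90/33 = 30/11, sense flips to −
mesh 2 [77T→88T]: |ω|/ω_in = (30/11)×77/88 = 105/44, sense flips to +
mesh 3 [32T→72T]: |ω|/ω_in = (105/44)×32/72 = 35/33, sense flips to −
mesh 4 [72T→96T]: |ω|/ω_in = (35/33)×72/96 = 35/44, sense flips to +
mesh 5 [96T→36T]: |ω|/ω_in = (35/44)×96/36 = 70/33, sense flips to −
mesh 6 [36T→89T]: |ω|/ω_in = (70/33)×36/89 = 840/979, sense flips to +
signed output speed (× input speed) = 840/979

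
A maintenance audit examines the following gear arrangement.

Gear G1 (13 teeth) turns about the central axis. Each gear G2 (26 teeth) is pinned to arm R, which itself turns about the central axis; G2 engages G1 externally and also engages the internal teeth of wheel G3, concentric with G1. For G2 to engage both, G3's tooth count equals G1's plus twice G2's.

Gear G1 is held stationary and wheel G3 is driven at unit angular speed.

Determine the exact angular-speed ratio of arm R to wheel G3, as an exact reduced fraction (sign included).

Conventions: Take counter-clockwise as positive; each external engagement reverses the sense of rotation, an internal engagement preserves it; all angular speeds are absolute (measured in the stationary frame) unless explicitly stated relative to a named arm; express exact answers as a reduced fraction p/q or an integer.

5/6

recognized (axles ride arm R): planetary set, 13/26/65 teeth
ring teeth: 13 + 2·26 = 65
13(ω_sun−ω_arm) = −65(ω_ring−ω_arm),  ω_sun = 0, ω_ring = 1
13(0−ω_arm) = −65(1−ω_arm)  ⇒  78·ω_arm = 65  ⇒  ω_arm = 5/6
ω_out/ω_in = 5/6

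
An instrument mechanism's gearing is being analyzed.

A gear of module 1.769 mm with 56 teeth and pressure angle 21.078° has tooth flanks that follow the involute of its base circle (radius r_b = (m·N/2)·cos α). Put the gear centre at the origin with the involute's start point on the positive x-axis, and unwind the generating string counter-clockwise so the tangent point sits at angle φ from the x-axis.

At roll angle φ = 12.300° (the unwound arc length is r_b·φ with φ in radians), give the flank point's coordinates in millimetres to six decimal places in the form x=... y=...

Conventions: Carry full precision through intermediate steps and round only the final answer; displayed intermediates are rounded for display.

x=47.270648 y=0.151717

single-mesh involute tooth geometry (56T wheel at module 1.769)
pitch radius r_p = m·N/2 = 1.769·56/2 = 49.532000
base radius r_b = r_p·cos α = 49.532000·cos 21.078° = 46.217898
roll angle φ = 12.300° = 0.21467550 rad
x = r_b·(cos φ + φ·sin φ) = 47.270648
y = r_b·(sin φ − φ·cos φ) = 0.151717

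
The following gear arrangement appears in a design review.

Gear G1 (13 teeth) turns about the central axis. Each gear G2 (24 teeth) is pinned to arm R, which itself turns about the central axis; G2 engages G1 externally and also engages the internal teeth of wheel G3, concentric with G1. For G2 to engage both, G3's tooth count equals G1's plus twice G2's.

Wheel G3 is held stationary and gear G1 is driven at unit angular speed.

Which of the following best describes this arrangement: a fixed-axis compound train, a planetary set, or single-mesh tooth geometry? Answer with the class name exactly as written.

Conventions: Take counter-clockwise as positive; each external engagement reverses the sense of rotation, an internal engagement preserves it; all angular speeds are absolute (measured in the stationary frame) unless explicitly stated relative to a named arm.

class = planetary set [G3 = 13+2·24 = 61; Willis about the carrier]
classification: planetary set

planetary set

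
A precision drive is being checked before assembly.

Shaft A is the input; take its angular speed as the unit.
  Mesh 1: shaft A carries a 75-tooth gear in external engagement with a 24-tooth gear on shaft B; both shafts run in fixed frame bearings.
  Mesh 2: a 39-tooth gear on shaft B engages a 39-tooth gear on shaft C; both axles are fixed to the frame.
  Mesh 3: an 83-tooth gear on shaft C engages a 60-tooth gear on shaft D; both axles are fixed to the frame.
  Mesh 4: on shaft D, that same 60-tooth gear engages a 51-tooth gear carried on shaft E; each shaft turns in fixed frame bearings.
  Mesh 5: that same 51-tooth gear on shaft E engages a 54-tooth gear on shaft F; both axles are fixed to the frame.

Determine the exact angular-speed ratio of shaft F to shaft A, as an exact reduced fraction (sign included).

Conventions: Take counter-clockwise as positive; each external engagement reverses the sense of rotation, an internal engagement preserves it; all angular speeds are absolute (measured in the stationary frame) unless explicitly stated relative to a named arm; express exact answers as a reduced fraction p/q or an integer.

class = fixed-axis compound train [5 meshes; 5 ratios multiply, 5 sense flips]
mesh 1 [75T→24T]: running ratio 25/8, sense −
mesh 2 [39T→39T]: running ratio 25/8, sense +
mesh 3 [83T→60T]: running ratio 415/96, sense −
mesh 4 [60T→51T]: running ratio 2075/408, sense +
mesh 5 [51T→54T]: running ratio 2075/432, sense −
ω_out/ω_in = -2075/432

-2075/432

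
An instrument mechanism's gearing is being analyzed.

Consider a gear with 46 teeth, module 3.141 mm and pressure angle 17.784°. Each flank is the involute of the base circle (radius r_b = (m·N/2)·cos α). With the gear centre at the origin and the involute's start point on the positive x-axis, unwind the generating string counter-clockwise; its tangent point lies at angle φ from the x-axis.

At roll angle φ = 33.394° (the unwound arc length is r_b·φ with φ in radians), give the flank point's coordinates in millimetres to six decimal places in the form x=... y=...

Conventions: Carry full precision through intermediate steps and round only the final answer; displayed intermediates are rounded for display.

x=79.501179 y=4.387546

class = single-mesh tooth geometry [base-circle involute, m = 3.141, 46T]
pitch radius r_p = m·N/2 = 3.141·46/2 = 72.243000
base radius r_b = r_p·cos α = 72.243000·cos 17.784° = 68.790848
roll angle φ = 33.394° = 0.58283525 rad
x = r_b·(cos φ + φ·sin φ) = 79.501179
y = r_b·(sin φ − φ·cos φ) = 4.387546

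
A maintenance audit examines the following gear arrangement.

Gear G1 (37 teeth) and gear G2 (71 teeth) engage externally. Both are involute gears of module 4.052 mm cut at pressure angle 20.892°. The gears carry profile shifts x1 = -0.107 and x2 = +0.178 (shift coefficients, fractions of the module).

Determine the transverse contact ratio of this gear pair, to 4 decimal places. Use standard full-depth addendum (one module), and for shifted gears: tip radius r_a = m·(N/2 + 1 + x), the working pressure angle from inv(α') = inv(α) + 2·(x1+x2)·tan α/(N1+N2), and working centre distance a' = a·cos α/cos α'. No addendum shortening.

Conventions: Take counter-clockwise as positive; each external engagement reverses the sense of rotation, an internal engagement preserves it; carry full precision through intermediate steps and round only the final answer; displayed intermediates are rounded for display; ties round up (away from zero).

recognized (one external pair, fixed centres): single-mesh tooth geometry, m = 4.052, N1 = 37, N2 = 71
base radii: r_b1 = 70.033569, r_b2 = 134.388740
tip radii: r_a1 = 78.580436, r_a2 = 148.619256
inv(α') = inv(20.892°) + 2·(-0.107+0.178)·tan α/(37+71) = 0.01757057  ⇒  α' = 21.08735°
a' = a·cos α / cos α' = 218.8080·cos 20.892°/cos 21.08735° = 219.094411
action lengths: √(r_a1²−r_b1²) = 35.639643, √(r_a2²−r_b2²) = 63.461403
base pitch p_b = π·m·cos α = 11.892808
CR = (35.639643 + 63.461403 − 219.094411·sin 21.08735°)/11.892808 = 1.704633
contact ratio ≈ 1.7046

1.7046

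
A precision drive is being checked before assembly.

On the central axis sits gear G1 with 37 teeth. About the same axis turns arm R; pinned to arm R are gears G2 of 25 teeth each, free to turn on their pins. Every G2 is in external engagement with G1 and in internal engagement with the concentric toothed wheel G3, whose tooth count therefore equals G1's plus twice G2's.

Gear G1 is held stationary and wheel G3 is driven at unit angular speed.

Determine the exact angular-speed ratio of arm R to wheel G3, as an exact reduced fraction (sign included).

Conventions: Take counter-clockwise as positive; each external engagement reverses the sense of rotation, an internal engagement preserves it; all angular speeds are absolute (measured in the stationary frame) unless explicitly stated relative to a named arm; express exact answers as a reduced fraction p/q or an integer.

recognized (axles ride arm R): planetary set, 37/25/87 teeth
ring teeth: 37 + 2·25 = 87
37(ω_sun−ω_arm) = −87(ω_ring−ω_arm),  ω_sun = 0, ω_ring = 1
37(0−ω_arm) = −87(1−ω_arm)  ⇒  124·ω_arm = 87  ⇒  ω_arm = 87/124
ω_out/ω_in = 87/124

87/124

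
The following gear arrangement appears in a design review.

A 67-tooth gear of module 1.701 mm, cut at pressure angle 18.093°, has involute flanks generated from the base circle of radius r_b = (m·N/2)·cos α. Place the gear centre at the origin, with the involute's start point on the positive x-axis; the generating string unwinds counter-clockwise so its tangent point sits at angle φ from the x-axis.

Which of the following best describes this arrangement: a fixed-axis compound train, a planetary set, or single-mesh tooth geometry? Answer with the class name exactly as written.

single-mesh tooth geometry

single-mesh involute tooth geometry (67T wheel at module 1.701)
classification: single-mesh tooth geometry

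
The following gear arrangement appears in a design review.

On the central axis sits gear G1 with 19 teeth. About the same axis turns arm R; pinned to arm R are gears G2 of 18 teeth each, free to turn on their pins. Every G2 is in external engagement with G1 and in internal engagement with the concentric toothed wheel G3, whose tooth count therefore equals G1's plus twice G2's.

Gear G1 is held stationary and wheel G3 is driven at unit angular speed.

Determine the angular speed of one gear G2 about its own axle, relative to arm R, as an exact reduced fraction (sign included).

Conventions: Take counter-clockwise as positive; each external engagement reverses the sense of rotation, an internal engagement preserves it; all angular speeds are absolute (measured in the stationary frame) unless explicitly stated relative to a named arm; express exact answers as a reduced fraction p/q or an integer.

1045/1332

planetary set (19T centre, 18T on arm, 55T internal) — Willis relation
ring teeth: 19 + 2·18 = 55
19(ω_sun−ω_arm) = −55(ω_ring−ω_arm),  ω_sun = 0, ω_ring = 1
19(0−ω_arm) = −55(1−ω_arm)  ⇒  74·ω_arm = 55  ⇒  ω_arm = 55/74
sun–planet mesh: 19·(0−55/74) = −18·(ω_p−ω_arm)  ⇒  ω_p−ω_arm = 1045/1332
exact speed ratio = 1045/1332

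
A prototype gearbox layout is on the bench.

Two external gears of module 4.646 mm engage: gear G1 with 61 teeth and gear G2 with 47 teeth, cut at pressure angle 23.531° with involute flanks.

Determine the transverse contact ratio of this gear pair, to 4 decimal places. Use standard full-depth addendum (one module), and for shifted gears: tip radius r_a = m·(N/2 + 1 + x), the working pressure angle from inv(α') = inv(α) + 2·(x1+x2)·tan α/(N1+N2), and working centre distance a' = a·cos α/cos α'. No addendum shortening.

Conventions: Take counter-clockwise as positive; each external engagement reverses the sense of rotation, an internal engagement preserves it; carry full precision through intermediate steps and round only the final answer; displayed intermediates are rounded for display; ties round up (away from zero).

1.5987

single-mesh involute tooth geometry (61T engaging 47T at module 4.646)
base radii: r_b1 = 129.919573, r_b2 = 100.101966
tip radii: r_a1 = 146.349000, r_a2 = 113.827000
no profile shift: α' = α, a' = a
action lengths: √(r_a1²−r_b1²) = 67.371614, √(r_a2²−r_b2²) = 54.186551
base pitch p_b = π·m·cos α = 13.382111
CR = (67.371614 + 54.186551 − 250.884000·sin 23.53100°)/13.382111 = 1.598697
contact ratio ≈ 1.5987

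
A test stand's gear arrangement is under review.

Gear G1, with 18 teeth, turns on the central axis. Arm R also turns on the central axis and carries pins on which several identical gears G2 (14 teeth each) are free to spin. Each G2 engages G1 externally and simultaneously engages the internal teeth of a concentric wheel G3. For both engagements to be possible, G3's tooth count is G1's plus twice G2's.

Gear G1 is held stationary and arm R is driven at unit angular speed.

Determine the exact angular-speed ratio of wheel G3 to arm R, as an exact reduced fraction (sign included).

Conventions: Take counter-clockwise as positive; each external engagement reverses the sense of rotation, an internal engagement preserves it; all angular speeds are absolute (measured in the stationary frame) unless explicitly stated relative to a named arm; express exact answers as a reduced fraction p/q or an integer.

32/23

class = planetary set [G3 = 18+2·14 = 46; Willis about the carrier]
ring teeth: 18 + 2·14 = 46
18(ω_sun−ω_arm) = −46(ω_ring−ω_arm),  ω_sun = 0, ω_arm = 1
ω_ring = 1 − (18/46)(0−1) = 32/23
ω_out/ω_in = 32/23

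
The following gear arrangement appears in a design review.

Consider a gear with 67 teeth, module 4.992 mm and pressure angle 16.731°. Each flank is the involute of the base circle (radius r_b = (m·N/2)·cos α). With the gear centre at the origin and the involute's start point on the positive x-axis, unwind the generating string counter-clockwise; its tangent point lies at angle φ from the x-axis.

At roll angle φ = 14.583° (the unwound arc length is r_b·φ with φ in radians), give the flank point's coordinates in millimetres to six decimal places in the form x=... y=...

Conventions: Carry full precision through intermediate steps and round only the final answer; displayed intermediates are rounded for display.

x=165.256268 y=0.874519

topology: single-mesh involute geometry — m = 4.992, N = 67
pitch radius r_p = m·N/2 = 4.992·67/2 = 167.232000
base radius r_b = r_p·cos α = 167.232000·cos 16.731° = 160.152547
roll angle φ = 14.583° = 0.25452136 rad
x = r_b·(cos φ + φ·sin φ) = 165.256268
y = r_b·(sin φ − φ·cos φ) = 0.874519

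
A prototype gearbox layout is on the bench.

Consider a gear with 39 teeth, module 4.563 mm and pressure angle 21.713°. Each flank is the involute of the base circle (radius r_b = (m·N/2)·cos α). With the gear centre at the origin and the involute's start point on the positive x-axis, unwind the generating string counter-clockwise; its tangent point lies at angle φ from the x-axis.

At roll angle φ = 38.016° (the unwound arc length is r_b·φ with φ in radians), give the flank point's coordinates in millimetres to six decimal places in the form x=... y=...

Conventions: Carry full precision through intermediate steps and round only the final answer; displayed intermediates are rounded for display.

x=98.907351 y=7.700032

class = single-mesh tooth geometry [base-circle involute, m = 4.563, 39T]
pitch radius r_p = m·N/2 = 4.563·39/2 = 88.978500
base radius r_b = r_p·cos α = 88.978500·cos 21.713° = 82.665356
roll angle φ = 38.016° = 0.66350437 rad
x = r_b·(cos φ + φ·sin φ) = 98.907351
y = r_b·(sin φ − φ·cos φ) = 7.700032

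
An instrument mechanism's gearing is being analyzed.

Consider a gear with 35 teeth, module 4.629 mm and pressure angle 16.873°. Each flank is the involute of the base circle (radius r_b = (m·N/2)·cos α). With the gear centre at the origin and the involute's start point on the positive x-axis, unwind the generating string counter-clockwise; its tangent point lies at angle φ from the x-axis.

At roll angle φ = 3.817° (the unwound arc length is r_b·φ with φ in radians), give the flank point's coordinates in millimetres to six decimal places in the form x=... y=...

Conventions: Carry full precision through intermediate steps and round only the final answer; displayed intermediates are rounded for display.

x=77.691996 y=0.007637

single-mesh involute tooth geometry (35T wheel at module 4.629)
pitch radius r_p = m·N/2 = 4.629·35/2 = 81.007500
base radius r_b = r_p·cos α = 81.007500·cos 16.873° = 77.520165
roll angle φ = 3.817° = 0.06661922 rad
x = r_b·(cos φ + φ·sin φ) = 77.691996
y = r_b·(sin φ − φ·cos φ) = 0.007637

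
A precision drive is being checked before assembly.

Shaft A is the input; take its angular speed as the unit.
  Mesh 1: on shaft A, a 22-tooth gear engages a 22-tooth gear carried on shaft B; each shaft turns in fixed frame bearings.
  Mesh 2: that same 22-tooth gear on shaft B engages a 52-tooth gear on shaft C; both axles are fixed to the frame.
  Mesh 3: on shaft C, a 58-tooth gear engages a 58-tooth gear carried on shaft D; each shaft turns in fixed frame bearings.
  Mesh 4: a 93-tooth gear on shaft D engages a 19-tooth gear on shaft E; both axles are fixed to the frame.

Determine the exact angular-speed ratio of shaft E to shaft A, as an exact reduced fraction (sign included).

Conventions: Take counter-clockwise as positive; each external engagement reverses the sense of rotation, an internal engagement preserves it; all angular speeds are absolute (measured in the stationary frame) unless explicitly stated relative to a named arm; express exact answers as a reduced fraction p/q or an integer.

class = fixed-axis compound train [4 meshes; 4 ratios multiply, 4 sense flips]
mesh 1 [22T→22T]: running ratio 1, sense −
mesh 2 [22T→52T]: running ratio 11/26, sense +
mesh 3 [58T→58T]: running ratio 11/26, sense −
mesh 4 [93T→19T]: running ratio 1023/494, sense +
ω_out/ω_in = 1023/494

1023/494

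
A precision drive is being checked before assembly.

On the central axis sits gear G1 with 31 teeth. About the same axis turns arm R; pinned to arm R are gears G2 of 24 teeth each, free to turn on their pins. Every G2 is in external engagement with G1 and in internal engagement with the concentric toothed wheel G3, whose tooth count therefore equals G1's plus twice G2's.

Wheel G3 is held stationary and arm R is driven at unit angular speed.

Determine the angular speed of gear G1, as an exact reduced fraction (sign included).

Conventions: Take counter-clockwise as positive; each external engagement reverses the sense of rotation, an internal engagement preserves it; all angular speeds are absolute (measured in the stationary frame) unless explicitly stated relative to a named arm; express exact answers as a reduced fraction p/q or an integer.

110/31

class = planetary set [G3 = 31+2·24 = 79; Willis about the carrier]
ring teeth: 31 + 2·24 = 79
31(ω_sun−ω_arm) = −79(ω_ring−ω_arm),  ω_ring = 0, ω_arm = 1
ω_sun = 1 − (79/31)(0−1) = 110/31
exact speed ratio = 110/31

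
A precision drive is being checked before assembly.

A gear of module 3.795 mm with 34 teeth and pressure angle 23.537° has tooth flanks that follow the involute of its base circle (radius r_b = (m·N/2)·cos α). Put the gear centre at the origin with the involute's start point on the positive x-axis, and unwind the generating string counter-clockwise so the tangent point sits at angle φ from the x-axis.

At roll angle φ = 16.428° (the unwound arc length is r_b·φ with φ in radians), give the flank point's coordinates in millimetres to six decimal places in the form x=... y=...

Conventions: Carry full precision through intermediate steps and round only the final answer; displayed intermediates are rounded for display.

x=61.529020 y=0.460921

class = single-mesh tooth geometry [base-circle involute, m = 3.795, 34T]
pitch radius r_p = m·N/2 = 3.795·34/2 = 64.515000
base radius r_b = r_p·cos α = 64.515000·cos 23.537° = 59.147506
roll angle φ = 16.428° = 0.28672269 rad
x = r_b·(cos φ + φ·sin φ) = 61.529020
y = r_b·(sin φ − φ·cos φ) = 0.460921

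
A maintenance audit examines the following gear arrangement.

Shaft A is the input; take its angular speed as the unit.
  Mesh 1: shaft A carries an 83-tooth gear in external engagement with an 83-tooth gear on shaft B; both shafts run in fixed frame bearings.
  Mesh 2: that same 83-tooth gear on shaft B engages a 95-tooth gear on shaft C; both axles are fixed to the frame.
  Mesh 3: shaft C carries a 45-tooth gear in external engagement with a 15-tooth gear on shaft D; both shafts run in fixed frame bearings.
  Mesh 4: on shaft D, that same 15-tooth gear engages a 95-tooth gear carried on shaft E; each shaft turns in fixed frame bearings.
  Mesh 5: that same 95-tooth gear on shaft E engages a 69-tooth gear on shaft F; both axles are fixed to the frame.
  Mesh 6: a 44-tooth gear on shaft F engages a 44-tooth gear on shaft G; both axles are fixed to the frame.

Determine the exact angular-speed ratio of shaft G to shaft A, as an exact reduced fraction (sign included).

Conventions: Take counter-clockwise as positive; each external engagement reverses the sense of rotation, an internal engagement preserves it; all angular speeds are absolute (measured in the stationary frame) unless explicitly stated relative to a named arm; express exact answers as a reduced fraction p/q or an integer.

249/437

class = fixed-axis compound train [6 meshes; 6 ratios multiply, 6 sense flips]
mesh 1 [83T→83T]: running ratio 1, sense −
mesh 2 [83T→95T]: running ratio 83/95, sense +
mesh 3 [45T→15T]: running ratio 249/95, sense −
mesh 4 [15T→95T]: running ratio 747/1805, sense +
mesh 5 [95T→69T]: running ratio 249/437, sense −
mesh 6 [44T→44T]: running ratio 249/437, sense +
ω_out/ω_in = 249/437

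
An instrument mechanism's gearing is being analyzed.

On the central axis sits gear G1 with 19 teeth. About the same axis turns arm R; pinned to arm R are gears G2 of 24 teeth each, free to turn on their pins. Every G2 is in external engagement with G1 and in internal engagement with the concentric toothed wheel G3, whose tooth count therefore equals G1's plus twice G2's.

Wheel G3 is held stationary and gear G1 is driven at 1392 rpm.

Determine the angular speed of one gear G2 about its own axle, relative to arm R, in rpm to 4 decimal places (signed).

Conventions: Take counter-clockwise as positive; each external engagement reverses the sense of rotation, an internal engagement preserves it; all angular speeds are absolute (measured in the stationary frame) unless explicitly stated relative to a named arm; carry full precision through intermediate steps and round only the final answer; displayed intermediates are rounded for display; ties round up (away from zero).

-858.5349 rpm

planetary set (19T centre, 24T on arm, 67T internal) — Willis relation
normalise by the input: solve with ω_sun = 1, then scale by 1392 rpm
ring teeth: 19 + 2·24 = 67
19(ω_sun−ω_arm) = −67(ω_ring−ω_arm),  ω_ring = 0, ω_sun = 1
19(1−ω_arm) = −67(0−ω_arm)  ⇒  86·ω_arm = 19  ⇒  ω_arm = 19/86
sun–planet mesh: 19·(1−19/86) = −24·(ω_p−ω_arm)  ⇒  ω_p−ω_arm = -1273/2064
scale: ω_p−ω_arm = -1273/2064 × 1392 rpm = -858.5349 rpm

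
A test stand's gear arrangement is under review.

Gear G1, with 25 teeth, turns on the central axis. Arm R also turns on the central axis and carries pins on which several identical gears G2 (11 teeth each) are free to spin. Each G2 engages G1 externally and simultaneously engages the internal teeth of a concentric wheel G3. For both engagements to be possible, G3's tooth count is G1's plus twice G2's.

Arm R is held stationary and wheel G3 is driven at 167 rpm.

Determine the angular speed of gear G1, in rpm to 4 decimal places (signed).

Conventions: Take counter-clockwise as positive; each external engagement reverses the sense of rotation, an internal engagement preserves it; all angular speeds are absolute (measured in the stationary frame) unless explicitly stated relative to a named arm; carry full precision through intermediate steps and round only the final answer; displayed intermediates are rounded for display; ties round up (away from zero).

recognized (axles ride arm R): planetary set, 25/11/47 teeth
normalise by the input: solve with ω_ring = 1, then scale by 167 rpm
ring teeth: 25 + 2·11 = 47
25(ω_sun−ω_arm) = −47(ω_ring−ω_arm),  ω_arm = 0, ω_ring = 1
ω_sun = 0 − (47/25)(1−0) = -47/25
scale: ω_sun = -47/25 × 167 rpm = -313.9600 rpm

-313.9600 rpm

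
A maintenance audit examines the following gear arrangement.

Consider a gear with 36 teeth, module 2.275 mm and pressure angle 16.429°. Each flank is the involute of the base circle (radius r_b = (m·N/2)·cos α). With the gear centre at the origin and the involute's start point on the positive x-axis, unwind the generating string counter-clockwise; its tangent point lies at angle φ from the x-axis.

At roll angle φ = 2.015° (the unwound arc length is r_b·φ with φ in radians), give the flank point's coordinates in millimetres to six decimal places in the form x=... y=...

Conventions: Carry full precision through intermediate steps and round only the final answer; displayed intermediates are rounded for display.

topology: single-mesh involute geometry — m = 2.275, N = 36
pitch radius r_p = m·N/2 = 2.275·36/2 = 40.950000
base radius r_b = r_p·cos α = 40.950000·cos 16.429° = 39.278050
roll angle φ = 2.015° = 0.03516838 rad
x = r_b·(cos φ + φ·sin φ) = 39.302333
y = r_b·(sin φ − φ·cos φ) = 0.000569

x=39.302333 y=0.000569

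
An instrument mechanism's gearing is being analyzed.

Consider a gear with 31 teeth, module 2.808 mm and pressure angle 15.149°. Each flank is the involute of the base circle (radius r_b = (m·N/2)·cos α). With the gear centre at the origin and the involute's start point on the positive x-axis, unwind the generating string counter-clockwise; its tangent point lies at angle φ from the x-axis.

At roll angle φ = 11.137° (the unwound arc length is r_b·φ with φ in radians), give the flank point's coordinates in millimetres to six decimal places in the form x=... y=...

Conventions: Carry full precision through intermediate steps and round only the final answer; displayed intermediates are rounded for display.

topology: single-mesh involute geometry — m = 2.808, N = 31
pitch radius r_p = m·N/2 = 2.808·31/2 = 43.524000
base radius r_b = r_p·cos α = 43.524000·cos 15.149° = 42.011519
roll angle φ = 11.137° = 0.19437732 rad
x = r_b·(cos φ + φ·sin φ) = 42.797689
y = r_b·(sin φ − φ·cos φ) = 0.102457

x=42.797689 y=0.102457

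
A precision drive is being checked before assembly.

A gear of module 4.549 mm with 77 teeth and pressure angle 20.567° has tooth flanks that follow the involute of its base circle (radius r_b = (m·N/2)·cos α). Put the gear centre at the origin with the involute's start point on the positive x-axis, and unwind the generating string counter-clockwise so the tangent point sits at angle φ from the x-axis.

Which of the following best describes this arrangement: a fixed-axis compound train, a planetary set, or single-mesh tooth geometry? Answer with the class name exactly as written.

class = single-mesh tooth geometry [base-circle involute, m = 4.549, 77T]
classification: single-mesh tooth geometry

single-mesh tooth geometry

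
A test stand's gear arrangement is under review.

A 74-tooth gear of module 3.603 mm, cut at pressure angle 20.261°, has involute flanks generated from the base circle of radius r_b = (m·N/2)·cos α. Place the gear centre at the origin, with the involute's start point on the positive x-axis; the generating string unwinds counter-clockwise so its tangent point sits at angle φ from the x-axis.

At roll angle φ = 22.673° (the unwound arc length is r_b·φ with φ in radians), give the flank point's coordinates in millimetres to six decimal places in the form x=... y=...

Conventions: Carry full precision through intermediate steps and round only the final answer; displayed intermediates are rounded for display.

topology: single-mesh involute geometry — m = 3.603, N = 74
pitch radius r_p = m·N/2 = 3.603·74/2 = 133.311000
base radius r_b = r_p·cos α = 133.311000·cos 20.261° = 125.062364
roll angle φ = 22.673° = 0.39571850 rad
x = r_b·(cos φ + φ·sin φ) = 134.474302
y = r_b·(sin φ − φ·cos φ) = 2.543012

x=134.474302 y=2.543012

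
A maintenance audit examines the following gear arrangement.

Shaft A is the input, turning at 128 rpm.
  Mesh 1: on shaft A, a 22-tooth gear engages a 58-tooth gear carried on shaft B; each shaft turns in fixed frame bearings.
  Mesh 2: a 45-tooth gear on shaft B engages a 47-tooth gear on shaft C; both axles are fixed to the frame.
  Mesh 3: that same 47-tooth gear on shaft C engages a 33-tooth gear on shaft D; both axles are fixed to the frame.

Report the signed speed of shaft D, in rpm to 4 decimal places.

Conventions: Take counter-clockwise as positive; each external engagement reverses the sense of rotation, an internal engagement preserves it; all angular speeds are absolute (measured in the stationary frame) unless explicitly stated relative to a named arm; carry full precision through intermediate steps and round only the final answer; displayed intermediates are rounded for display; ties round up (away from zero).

-66.2069 rpm

class = fixed-axis compound train [3 meshes; 3 ratios multiply, 3 sense flips]
mesh 1 [22T→58T]: ω = 128.0000×22/58 = 48.5517 rpm, sense flips to −
mesh 2 [45T→47T]: ω = 48.5517×45/47 = 46.4857 rpm, sense flips to +
mesh 3 [47T→33T]: ω = 46.4857×47/33 = 66.2069 rpm, sense flips to −
signed output speed = -66.2069 rpm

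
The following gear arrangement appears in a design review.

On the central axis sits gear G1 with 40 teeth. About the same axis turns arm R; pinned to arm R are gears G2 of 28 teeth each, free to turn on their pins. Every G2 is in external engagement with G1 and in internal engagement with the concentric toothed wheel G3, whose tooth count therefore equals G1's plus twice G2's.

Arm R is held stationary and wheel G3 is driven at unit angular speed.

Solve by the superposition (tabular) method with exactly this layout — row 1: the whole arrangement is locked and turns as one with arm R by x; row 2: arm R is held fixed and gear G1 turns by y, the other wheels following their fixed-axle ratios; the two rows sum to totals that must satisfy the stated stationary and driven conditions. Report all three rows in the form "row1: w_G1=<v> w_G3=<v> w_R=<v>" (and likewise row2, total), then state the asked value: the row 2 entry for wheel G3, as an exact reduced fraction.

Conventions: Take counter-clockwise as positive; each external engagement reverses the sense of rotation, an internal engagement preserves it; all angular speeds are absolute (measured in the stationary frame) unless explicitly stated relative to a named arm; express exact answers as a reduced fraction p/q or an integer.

row1: w_G1=0 w_G3=0 w_R=0
row2: w_G1=-12/5 w_G3=1 w_R=0
total: w_G1=-12/5 w_G3=1 w_R=0
asked value: 1

class = planetary set [G3 = 40+2·28 = 96; Willis about the carrier]
row 1 (train locked, turned with arm): all members turn x
superposition row 2 [arm held]: sun y, ring −(40/96)·y, arm 0
boundary: total ω_arm = x = 0 and total ω_ring = x − (40/96)·y = 1  ⇒  y = -12/5, x = 0
row 2 ring = −(40/96)·(-12/5) = 1
totals (row 1 + row 2): sun 0 + (-12/5) = -12/5, ring 0 + 1 = 1, arm 0 + 0 = 0
asked cell (row2, ring) = 1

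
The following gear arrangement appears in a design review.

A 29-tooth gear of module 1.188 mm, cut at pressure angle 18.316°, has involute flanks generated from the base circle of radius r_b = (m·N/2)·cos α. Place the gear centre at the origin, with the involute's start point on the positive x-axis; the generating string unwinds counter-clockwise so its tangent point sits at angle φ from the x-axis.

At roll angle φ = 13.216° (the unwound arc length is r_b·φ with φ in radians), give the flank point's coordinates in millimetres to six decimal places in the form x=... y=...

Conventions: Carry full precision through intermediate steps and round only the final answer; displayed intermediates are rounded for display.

x=16.782563 y=0.066543

single-mesh involute tooth geometry (29T wheel at module 1.188)
pitch radius r_p = m·N/2 = 1.188·29/2 = 17.226000
base radius r_b = r_p·cos α = 17.226000·cos 18.316° = 16.353292
roll angle φ = 13.216° = 0.23066271 rad
x = r_b·(cos φ + φ·sin φ) = 16.782563
y = r_b·(sin φ − φ·cos φ) = 0.066543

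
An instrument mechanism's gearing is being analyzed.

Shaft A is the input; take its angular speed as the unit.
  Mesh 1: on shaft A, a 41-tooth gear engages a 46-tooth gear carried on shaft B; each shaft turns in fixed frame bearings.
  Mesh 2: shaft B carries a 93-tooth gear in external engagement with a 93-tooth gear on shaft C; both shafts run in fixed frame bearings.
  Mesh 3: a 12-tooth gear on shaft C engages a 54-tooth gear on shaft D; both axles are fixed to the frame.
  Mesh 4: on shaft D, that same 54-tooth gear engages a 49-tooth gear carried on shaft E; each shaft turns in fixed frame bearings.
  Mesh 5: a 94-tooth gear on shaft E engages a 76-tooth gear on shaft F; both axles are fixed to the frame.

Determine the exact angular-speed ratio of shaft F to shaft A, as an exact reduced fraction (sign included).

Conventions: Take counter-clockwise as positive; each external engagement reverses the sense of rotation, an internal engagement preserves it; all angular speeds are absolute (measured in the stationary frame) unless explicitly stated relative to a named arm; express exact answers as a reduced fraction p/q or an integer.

-5781/21413

class = fixed-axis compound train [5 meshes; 5 ratios multiply, 5 sense flips]
mesh 1 [41T→46T]: running ratio 41/46, sense −
mesh 2 [93T→93T]: running ratio 41/46, sense +
mesh 3 [12T→54T]: running ratio 41/207, sense −
mesh 4 [54T→49T]: running ratio 246/1127, sense +
mesh 5 [94T→76T]: running ratio 5781/21413, sense −
ω_out/ω_in = -5781/21413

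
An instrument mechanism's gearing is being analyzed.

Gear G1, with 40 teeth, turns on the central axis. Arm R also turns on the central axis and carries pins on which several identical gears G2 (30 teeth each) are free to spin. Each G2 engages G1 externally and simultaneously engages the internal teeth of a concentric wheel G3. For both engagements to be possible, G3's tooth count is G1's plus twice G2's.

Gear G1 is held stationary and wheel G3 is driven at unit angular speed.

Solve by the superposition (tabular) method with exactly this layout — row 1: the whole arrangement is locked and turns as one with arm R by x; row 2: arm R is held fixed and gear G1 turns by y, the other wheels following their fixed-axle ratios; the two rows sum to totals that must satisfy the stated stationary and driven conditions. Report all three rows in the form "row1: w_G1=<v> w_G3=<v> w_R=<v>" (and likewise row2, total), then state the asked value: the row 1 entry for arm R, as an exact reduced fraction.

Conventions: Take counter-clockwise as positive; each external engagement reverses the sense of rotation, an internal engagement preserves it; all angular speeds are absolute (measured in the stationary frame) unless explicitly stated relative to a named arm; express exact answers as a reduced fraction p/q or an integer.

planetary set (40T centre, 30T on arm, 100T internal) — Willis relation
row 1 (train locked, turned with arm): all members turn x
row 2: sun turns y, ring = −(40/100)·y, arm 0
boundary: total ω_sun = x + y = 0 and total ω_ring = x − (40/100)·y = 1  ⇒  y = -5/7, x = 5/7
row 2 ring = −(40/100)·(-5/7) = 2/7
totals (row 1 + row 2): sun 5/7 + (-5/7) = 0, ring 5/7 + 2/7 = 1, arm 5/7 + 0 = 5/7
asked cell (row1, arm) = 5/7

row1: w_G1=5/7 w_G3=5/7 w_R=5/7
row2: w_G1=-5/7 w_G3=2/7 w_R=0
total: w_G1=0 w_G3=1 w_R=5/7
asked value: 5/7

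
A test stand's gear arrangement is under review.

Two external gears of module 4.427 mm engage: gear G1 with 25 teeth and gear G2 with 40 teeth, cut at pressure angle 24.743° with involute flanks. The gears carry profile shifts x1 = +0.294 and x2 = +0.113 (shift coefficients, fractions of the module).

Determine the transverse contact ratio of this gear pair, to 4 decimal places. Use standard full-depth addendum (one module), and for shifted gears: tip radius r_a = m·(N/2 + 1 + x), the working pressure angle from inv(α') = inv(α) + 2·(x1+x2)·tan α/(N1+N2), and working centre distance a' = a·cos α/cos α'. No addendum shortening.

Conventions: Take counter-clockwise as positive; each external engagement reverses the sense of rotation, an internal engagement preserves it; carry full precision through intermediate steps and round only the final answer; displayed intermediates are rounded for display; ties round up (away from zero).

topology: single-mesh involute geometry — m = 4.427, 25T/40T pair
base radii: r_b1 = 50.257203, r_b2 = 80.411525
tip radii: r_a1 = 61.066038, r_a2 = 93.467251
inv(α') = inv(24.743°) + 2·(+0.294+0.113)·tan α/(25+40) = 0.03478273  ⇒  α' = 26.19952°
a' = a·cos α / cos α' = 143.8775·cos 24.743°/cos 26.19952° = 145.630511
action lengths: √(r_a1²−r_b1²) = 34.688248, √(r_a2²−r_b2²) = 47.645710
base pitch p_b = π·m·cos α = 12.631013
CR = (34.688248 + 47.645710 − 145.630511·sin 26.19952°)/12.631013 = 1.428098
contact ratio ≈ 1.4281

1.4281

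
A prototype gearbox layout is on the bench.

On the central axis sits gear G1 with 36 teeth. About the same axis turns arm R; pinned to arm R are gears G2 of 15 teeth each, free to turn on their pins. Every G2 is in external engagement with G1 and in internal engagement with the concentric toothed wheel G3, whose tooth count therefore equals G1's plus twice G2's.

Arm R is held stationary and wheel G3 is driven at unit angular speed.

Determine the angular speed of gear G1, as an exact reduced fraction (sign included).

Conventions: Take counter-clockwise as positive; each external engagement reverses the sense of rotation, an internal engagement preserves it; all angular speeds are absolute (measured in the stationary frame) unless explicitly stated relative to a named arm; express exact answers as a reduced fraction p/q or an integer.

-11/6

topology: planetary set — G1 36T / G2 15T / G3 66T, arm = carrier (Willis)
ring teeth: 36 + 2·15 = 66
36(ω_sun−ω_arm) = −66(ω_ring−ω_arm),  ω_arm = 0, ω_ring = 1
ω_sun = 0 − (66/36)(1−0) = -11/6
exact speed ratio = -11/6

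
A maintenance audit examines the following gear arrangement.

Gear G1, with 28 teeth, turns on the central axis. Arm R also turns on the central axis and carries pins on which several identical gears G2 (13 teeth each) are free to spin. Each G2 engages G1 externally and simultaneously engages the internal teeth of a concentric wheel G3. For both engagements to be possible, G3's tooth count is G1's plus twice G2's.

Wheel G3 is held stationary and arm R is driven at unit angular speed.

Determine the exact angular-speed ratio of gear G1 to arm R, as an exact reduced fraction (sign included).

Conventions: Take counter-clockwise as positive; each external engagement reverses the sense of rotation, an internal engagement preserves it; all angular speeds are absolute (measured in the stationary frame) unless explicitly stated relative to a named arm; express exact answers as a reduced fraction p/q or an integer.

41/14

planetary set (28T centre, 13T on arm, 54T internal) — Willis relation
ring teeth: 28 + 2·13 = 54
28(ω_sun−ω_arm) = −54(ω_ring−ω_arm),  ω_ring = 0, ω_arm = 1
ω_sun = 1 − (54/28)(0−1) = 41/14
ω_out/ω_in = 41/14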